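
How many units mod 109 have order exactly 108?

36

φ(109) = 109 − 1 = 108 = 2^2 · 3^3.
(Z/109Z)^× is cyclic (|G| = 108); a cyclic group of order m has exactly φ(d) elements of each order d | m, and none otherwise.
108 = 2^2 · 3^3 divides 108, and φ(108) = 36.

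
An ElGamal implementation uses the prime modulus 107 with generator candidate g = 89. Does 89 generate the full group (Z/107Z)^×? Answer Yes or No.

No

φ(107) = 107 − 1 = 106 = 2 · 53.
An element g generates (Z/107Z)^× iff g^(106/q) ≢ 1 (mod 107) for each prime q ∈ {2, 53}.
89^53 ≡ 1 (mod 107)  [q = 2: ≡ 1 ✗]
89^2 ≡ 3 (mod 107)  [q = 53: ≢ 1 ✓]
89^53 ≡ 1 shows ord(89) | 53, strictly less than φ(107); not a primitive root.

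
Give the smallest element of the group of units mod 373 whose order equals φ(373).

φ(373) = 373 − 1 = 372 = 2^2 · 3 · 31.
g is a primitive root iff g^(372/q) ≢ 1 (mod 373) for each prime q ∈ {2, 3, 31}.
g = 2: 2^186 ≡ 372; 2^124 ≡ 284; 2^12 ≡ 366 — none is 1, so 2 is a primitive root.
Hence the least primitive root of 373 is 2.

2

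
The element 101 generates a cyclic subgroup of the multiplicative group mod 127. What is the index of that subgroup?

1

The order of 101 must divide φ(127) = 127 − 1 = 126 = 2 · 3^2 · 7.
Divisors of 126: 1, 2, 3, 6, 7, 9, 14, 18, 21, 42, 63, 126.
Test each divisor d:
101^1 ≡ 101 (mod 127)
101^2 ≡ 41 (mod 127)
101^3 ≡ 77 (mod 127)
101^6 ≡ 87 (mod 127)
101^7 ≡ 24 (mod 127)
101^9 ≡ 95 (mod 127)
101^14 ≡ 68 (mod 127)
101^18 ≡ 8 (mod 127)
101^21 ≡ 108 (mod 127)
101^42 ≡ 107 (mod 127)
101^63 ≡ 126 (mod 127)
101^126 ≡ 1 (mod 127) ✓
The order of 101 is 126, so the subgroup it generates has 126 elements.
The index is φ(127) / ord(101) = 126 / 126 = 1.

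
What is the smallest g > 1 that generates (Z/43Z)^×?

3

φ(43) = 43 − 1 = 42 = 2 · 3 · 7.
g is a primitive root iff g^(42/q) ≢ 1 (mod 43) for each prime q ∈ {2, 3, 7}.
g = 2: 2^21 ≡ 42; 2^14 ≡ 1 — hits 1, so not a primitive root.
g = 3: 3^21 ≡ 42; 3^14 ≡ 36; 3^6 ≡ 41 — none is 1, so 3 is a primitive root.
Hence the least primitive root of 43 is 3.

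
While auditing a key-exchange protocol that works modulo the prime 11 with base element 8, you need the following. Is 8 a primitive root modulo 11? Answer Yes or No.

Yes

φ(11) = 11 − 1 = 10 = 2 · 5.
An element g generates (Z/11Z)^× iff g^(10/q) ≢ 1 (mod 11) for each prime q ∈ {2, 5}.
8^5 ≡ 10 (mod 11)  [q = 2: ≢ 1 ✓]
8^2 ≡ 9 (mod 11)  [q = 5: ≢ 1 ✓]
Every test exponent gives a nontrivial residue, hence 8 generates the full group.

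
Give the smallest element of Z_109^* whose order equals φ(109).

6

φ(109) = 109 − 1 = 108 = 2^2 · 3^3.
Test candidates g = 2, 3, … against the prime factors q ∈ {2, 3} of φ(109): g is a generator iff g^(108/q) ≢ 1 for every such q.
g = 2: 2^54 ≡ 108; 2^36 ≡ 1 — hits 1, so not a primitive root.
g = 3: 3^54 ≡ 1 — hits 1, so not a primitive root.
g = 4: 4^54 ≡ 1 — hits 1, so not a primitive root.
g = 5: 5^54 ≡ 1 — hits 1, so not a primitive root.
g = 6: 6^54 ≡ 108; 6^36 ≡ 63 — none is 1, so 6 is a primitive root.
Hence the least primitive root of 109 is 6.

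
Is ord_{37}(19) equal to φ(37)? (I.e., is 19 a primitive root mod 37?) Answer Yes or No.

Yes

φ(37) = 37 − 1 = 36 = 2^2 · 3^2.
It suffices to check that the order of 19 is not a proper divisor of 36: compute 19^(36/q) for q ∈ {2, 3}.
19^18 ≡ 36 (mod 37)  [q = 2: ≢ 1 ✓]
19^12 ≡ 10 (mod 37)  [q = 3: ≢ 1 ✓]
All checks pass, so 19 has order 36 and is a primitive root modulo 37.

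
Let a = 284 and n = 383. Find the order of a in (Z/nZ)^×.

ord(284) | φ(383) = 383 − 1 = 382 = 2 · 191.
Divisors of 382: 1, 2, 191, 382.
Compute 284^d (mod 383) for the divisors d until we hit 1:
284^1 ≡ 284 (mod 383)
284^2 ≡ 226 (mod 383)
284^191 ≡ 1 (mod 383) ✓
So ord_383(284) = 191.

191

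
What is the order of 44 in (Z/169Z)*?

The order of 44 must divide φ(169) = φ(13^2) = 13·(13−1) = 156 = 2^2 · 3 · 13.
Divisors of 156: 1, 2, 3, 4, 6, 12, 13, 26, 39, 52, 78, 156.
Evaluate successive powers at the divisors of 156:
44^1 ≡ 44 (mod 169)
44^2 ≡ 77 (mod 169)
44^3 ≡ 8 (mod 169)
44^4 ≡ 14 (mod 169)
44^6 ≡ 64 (mod 169)
44^12 ≡ 40 (mod 169)
44^13 ≡ 70 (mod 169)
44^26 ≡ 168 (mod 169)
44^39 ≡ 99 (mod 169)
44^52 ≡ 1 (mod 169) ✓
So ord_169(44) = 52.

52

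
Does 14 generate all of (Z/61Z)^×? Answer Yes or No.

φ(61) = 61 − 1 = 60 = 2^2 · 3 · 5.
It suffices to check that the order of 14 is not a proper divisor of 60: compute 14^(60/q) for q ∈ {2, 3, 5}.
14^30 ≡ 1 (mod 61)  [q = 2: ≡ 1 ✗]
14^20 ≡ 13 (mod 61)  [q = 3: ≢ 1 ✓]
14^12 ≡ 1 (mod 61)  [q = 5: ≡ 1 ✗]
The check at q = 2 fails, so 14 generates a proper subgroup.

No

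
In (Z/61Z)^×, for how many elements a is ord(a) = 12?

4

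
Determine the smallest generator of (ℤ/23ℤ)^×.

5

φ(23) = 23 − 1 = 22 = 2 · 11.
g is a primitive root iff g^(22/q) ≢ 1 (mod 23) for each prime q ∈ {2, 11}.
g = 2: 2^11 ≡ 1 — hits 1, so not a primitive root.
g = 3: 3^11 ≡ 1 — hits 1, so not a primitive root.
g = 4: 4^11 ≡ 1 — hits 1, so not a primitive root.
g = 5: 5^11 ≡ 22; 5^2 ≡ 2 — none is 1, so 5 is a primitive root.
Hence the least primitive root of 23 is 5.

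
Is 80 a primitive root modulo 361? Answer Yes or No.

No

φ(361) = φ(19^2) = 19·(19−1) = 342 = 2 · 3^2 · 19.
An element g generates (Z/361Z)^× iff g^(342/q) ≢ 1 (mod 361) for each prime q ∈ {2, 3, 19}.
80^171 ≡ 1 (mod 361)  [q = 2: ≡ 1 ✗]
80^114 ≡ 68 (mod 361)  [q = 3: ≢ 1 ✓]
80^18 ≡ 96 (mod 361)  [q = 19: ≢ 1 ✓]
80^171 ≡ 1 shows ord(80) | 171, strictly less than φ(361); not a primitive root.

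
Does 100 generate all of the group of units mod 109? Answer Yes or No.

No

φ(109) = 109 − 1 = 108 = 2^2 · 3^3.
It suffices to check that the order of 100 is not a proper divisor of 108: compute 100^(108/q) for q ∈ {2, 3}.
100^54 ≡ 1 (mod 109)  [q = 2: ≡ 1 ✗]
100^36 ≡ 45 (mod 109)  [q = 3: ≢ 1 ✓]
100^54 ≡ 1 shows ord(100) | 54, strictly less than φ(109); not a primitive root.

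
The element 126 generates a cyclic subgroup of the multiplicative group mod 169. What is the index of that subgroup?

The order of 126 must divide φ(169) = φ(13^2) = 13·(13−1) = 156 = 2^2 · 3 · 13.
Divisors of 156: 1, 2, 3, 4, 6, 12, 13, 26, 39, 52, 78, 156.
Test each divisor d:
126^1 ≡ 126
126^2 ≡ 159
126^3 ≡ 92
126^4 ≡ 100
126^6 ≡ 14
126^12 ≡ 27
126^13 ≡ 22
126^26 ≡ 146
126^39 ≡ 1
The order of 126 is 39, so the subgroup it generates has 39 elements.
The index is φ(169) / ord(126) = 156 / 39 = 4.

4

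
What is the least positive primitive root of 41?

6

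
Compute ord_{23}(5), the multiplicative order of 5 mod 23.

By Lagrange's theorem, ord_23(5) divides φ(23) = 23 − 1 = 22 = 2 · 11.
Divisors of 22: 1, 2, 11, 22.
Evaluate successive powers at the divisors of 22:
5^1 ≡ 5 (mod 23)
5^2 ≡ 2 (mod 23)
5^11 ≡ 22 (mod 23)
5^22 ≡ 1 (mod 23) ✓
The smallest such exponent is 22, so the order of 5 is 22.

22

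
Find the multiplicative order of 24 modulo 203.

42

The order of 24 must divide φ(203) = φ(7·29) = (7−1)·(29−1) = 6·28 = 168 = 2^3 · 3 · 7.
Divisors of 168: 1, 2, 3, 4, 6, 7, 8, 12, 14, 21, 24, 28, 42, 56, 84, 168.
Check 24^d mod 203 for each divisor in increasing order:
24^1 ≡ 24 (mod 203)
24^2 ≡ 170 (mod 203)
24^3 ≡ 20 (mod 203)
24^4 ≡ 74 (mod 203)
24^6 ≡ 197 (mod 203)
24^7 ≡ 59 (mod 203)
24^8 ≡ 198 (mod 203)
24^12 ≡ 36 (mod 203)
24^14 ≡ 30 (mod 203)
24^21 ≡ 146 (mod 203)
24^24 ≡ 78 (mod 203)
24^28 ≡ 88 (mod 203)
24^42 ≡ 1 (mod 203) ✓
Hence ord(24) = 42.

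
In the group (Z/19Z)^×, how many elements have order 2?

1

φ(19) = 19 − 1 = 18 = 2 · 3^2.
(Z/19Z)^× is cyclic (|G| = 18); a cyclic group of order m has exactly φ(d) elements of each order d | m, and none otherwise.
2 | 18, and φ(2) = 2 − 1 = 1.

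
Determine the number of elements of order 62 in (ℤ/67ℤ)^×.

0

φ(67) = 67 − 1 = 66 = 2 · 3 · 11.
In a cyclic group of order 66, there are φ(d) elements of order d for each divisor d of 66, and zero for non-divisors.
Since 62 ∤ 66, the count is 0.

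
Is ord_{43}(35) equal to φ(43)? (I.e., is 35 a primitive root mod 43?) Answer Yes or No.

φ(43) = 43 − 1 = 42 = 2 · 3 · 7.
35 is a primitive root mod 43 iff 35^(φ(43)/q) ≢ 1 for every prime q | φ(43), i.e. q ∈ {2, 3, 7}.
35^21 ≡ 1 (mod 43)  [q = 2: ≡ 1 ✗]
35^14 ≡ 1 (mod 43)  [q = 3: ≡ 1 ✗]
35^6 ≡ 16 (mod 43)  [q = 7: ≢ 1 ✓]
35^21 ≡ 1 shows ord(35) | 21, strictly less than φ(43); not a primitive root.

No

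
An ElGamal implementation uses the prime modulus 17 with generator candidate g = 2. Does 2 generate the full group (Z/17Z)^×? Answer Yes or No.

No

φ(17) = 17 − 1 = 16 = 2^4.
An element g generates (Z/17Z)^× iff g^(16/q) ≢ 1 (mod 17) for each prime q ∈ {2}.
2^8 ≡ 1 (mod 17)  [q = 2: ≡ 1 ✗]
2^8 ≡ 1 shows ord(2) | 8, strictly less than φ(17); not a primitive root.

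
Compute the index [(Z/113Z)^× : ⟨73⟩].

7

Since 73 ∈ (Z/113Z)^×, its order divides φ(113) = 113 − 1 = 112 = 2^4 · 7.
Divisors of 112: 1, 2, 4, 7, 8, 14, 16, 28, 56, 112.
Compute 73^d (mod 113) for the divisors d until we hit 1:
73^1 ≡ 73
73^2 ≡ 18
73^4 ≡ 98
73^7 ≡ 65
73^8 ≡ 112
73^14 ≡ 44
73^16 ≡ 1
So ord_113(73) = 16, hence |⟨73⟩| = 16.
The index is φ(113) / ord(73) = 112 / 16 = 7.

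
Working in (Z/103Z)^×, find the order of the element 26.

51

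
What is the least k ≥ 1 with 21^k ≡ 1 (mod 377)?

28

ord(21) | φ(377) = φ(13·29) = (13−1)·(29−1) = 12·28 = 336 = 2^4 · 3 · 7.
Divisors of 336: 1, 2, 3, 4, 6, 7, 8, 12, 14, 16, 21, 24, 28, 42, 48, 56, 84, 112, 168, 336.
Compute 21^d (mod 377) for the divisors d until we hit 1:
21^1 ≡ 21 (mod 377)
21^2 ≡ 64 (mod 377)
21^3 ≡ 213 (mod 377)
21^4 ≡ 326 (mod 377)
21^6 ≡ 129 (mod 377)
21^7 ≡ 70 (mod 377)
21^8 ≡ 339 (mod 377)
21^12 ≡ 53 (mod 377)
21^14 ≡ 376 (mod 377)
21^16 ≡ 313 (mod 377)
21^21 ≡ 307 (mod 377)
21^24 ≡ 170 (mod 377)
21^28 ≡ 1 (mod 377) ✓
The smallest such exponent is 28, so the order of 21 is 28.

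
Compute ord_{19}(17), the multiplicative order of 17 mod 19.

Since 17 ∈ (Z/19Z)^×, its order divides φ(19) = 19 − 1 = 18 = 2 · 3^2.
Divisors of 18: 1, 2, 3, 6, 9, 18.
Check 17^d mod 19 for each divisor in increasing order:
17^1 ≡ 17
17^2 ≡ 4
17^3 ≡ 11
17^6 ≡ 7
17^9 ≡ 1
The smallest such exponent is 9, so the order of 17 is 9.

9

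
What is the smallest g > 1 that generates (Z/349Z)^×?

φ(349) = 349 − 1 = 348 = 2^2 · 3 · 29.
Test candidates g = 2, 3, … against the prime factors q ∈ {2, 3, 29} of φ(349): g is a generator iff g^(348/q) ≢ 1 for every such q.
g = 2: 2^174 ≡ 348; 2^116 ≡ 226; 2^12 ≡ 257 — none is 1, so 2 is a primitive root.
Hence the least primitive root of 349 is 2.

2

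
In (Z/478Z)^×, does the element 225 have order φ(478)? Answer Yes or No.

No

φ(478) = φ(2)·φ(239) = 1·238 = 238 = 2 · 7 · 17.
An element g generates (Z/478Z)^× iff g^(238/q) ≢ 1 (mod 478) for each prime q ∈ {2, 7, 17}.
225^119 ≡ 1 (mod 478)  [q = 2: ≡ 1 ✗]
225^34 ≡ 283 (mod 478)  [q = 7: ≢ 1 ✓]
225^14 ≡ 367 (mod 478)  [q = 17: ≢ 1 ✓]
225^119 ≡ 1 shows ord(225) | 119, strictly less than φ(478); not a primitive root.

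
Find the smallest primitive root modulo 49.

3

φ(49) = φ(7^2) = 7·(7−1) = 42 = 2 · 3 · 7.
Test candidates g = 2, 3, … against the prime factors q ∈ {2, 3, 7} of φ(49): g is a generator iff g^(42/q) ≢ 1 for every such q.
g = 2: 2^21 ≡ 1 — hits 1, so not a primitive root.
g = 3: 3^21 ≡ 48; 3^14 ≡ 30; 3^6 ≡ 43 — none is 1, so 3 is a primitive root.
Hence the least primitive root of 49 is 3.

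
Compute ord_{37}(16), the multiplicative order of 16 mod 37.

9

By Lagrange's theorem, ord_37(16) divides φ(37) = 37 − 1 = 36 = 2^2 · 3^2.
Divisors of 36: 1, 2, 3, 4, 6, 9, 12, 18, 36.
Evaluate successive powers at the divisors of 36:
16^1 ≡ 16 (mod 37)
16^2 ≡ 34 (mod 37)
16^3 ≡ 26 (mod 37)
16^4 ≡ 9 (mod 37)
16^6 ≡ 10 (mod 37)
16^9 ≡ 1 (mod 37) ✓
Hence ord(16) = 9.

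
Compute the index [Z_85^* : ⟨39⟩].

4

The order of 39 must divide φ(85) = φ(5·17) = (5−1)·(17−1) = 4·16 = 64 = 2^6.
Divisors of 64: 1, 2, 4, 8, 16, 32, 64.
Check 39^d mod 85 for each divisor in increasing order:
39^1 ≡ 39 (mod 85)
39^2 ≡ 76 (mod 85)
39^4 ≡ 81 (mod 85)
39^8 ≡ 16 (mod 85)
39^16 ≡ 1 (mod 85) ✓
Thus |⟨39⟩| = ord(39) = 16.
[(Z/85Z)^× : ⟨39⟩] = 64/16 = 4.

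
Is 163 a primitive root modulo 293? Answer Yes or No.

Yes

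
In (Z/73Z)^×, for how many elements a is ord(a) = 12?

4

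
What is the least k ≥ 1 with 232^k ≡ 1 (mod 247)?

36

ord(232) | φ(247) = φ(13·19) = (13−1)·(19−1) = 12·18 = 216 = 2^3 · 3^3.
Divisors of 216: 1, 2, 3, 4, 6, 8, 9, 12, 18, 24, 27, 36, 54, 72, 108, 216.
Test each divisor d:
232^1 ≡ 232 (mod 247)
232^2 ≡ 225 (mod 247)
232^3 ≡ 83 (mod 247)
232^4 ≡ 237 (mod 247)
232^6 ≡ 220 (mod 247)
232^8 ≡ 100 (mod 247)
232^9 ≡ 229 (mod 247)
232^12 ≡ 235 (mod 247)
232^18 ≡ 77 (mod 247)
232^24 ≡ 144 (mod 247)
232^27 ≡ 96 (mod 247)
232^36 ≡ 1 (mod 247) ✓
Therefore the multiplicative order of 232 modulo 247 is 36.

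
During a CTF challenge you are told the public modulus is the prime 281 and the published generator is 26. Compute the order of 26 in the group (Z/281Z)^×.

280

Since 26 ∈ (Z/281Z)^×, its order divides φ(281) = 281 − 1 = 280 = 2^3 · 5 · 7.
Divisors of 280: 1, 2, 4, 5, 7, 8, 10, 14, 20, 28, 35, 40, 56, 70, 140, 280.
Evaluate successive powers at the divisors of 280:
26^1 ≡ 26 (mod 281)
26^2 ≡ 114 (mod 281)
26^4 ≡ 70 (mod 281)
26^5 ≡ 134 (mod 281)
26^7 ≡ 102 (mod 281)
26^8 ≡ 123 (mod 281)
26^10 ≡ 253 (mod 281)
26^14 ≡ 7 (mod 281)
26^20 ≡ 222 (mod 281)
26^28 ≡ 49 (mod 281)
26^35 ≡ 221 (mod 281)
26^40 ≡ 109 (mod 281)
26^56 ≡ 153 (mod 281)
26^70 ≡ 228 (mod 281)
26^140 ≡ 280 (mod 281)
26^280 ≡ 1 (mod 281) ✓
So ord_281(26) = 280.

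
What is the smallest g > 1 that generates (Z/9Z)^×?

2

φ(9) = φ(3^2) = 3·(3−1) = 6 = 2 · 3.
Test candidates g = 2, 3, … against the prime factors q ∈ {2, 3} of φ(9): g is a generator iff g^(6/q) ≢ 1 for every such q.
g = 2: 2^3 ≡ 8; 2^2 ≡ 4 — none is 1, so 2 is a primitive root.
The smallest primitive root modulo 9 is 2.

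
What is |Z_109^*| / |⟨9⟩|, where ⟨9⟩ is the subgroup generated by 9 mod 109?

4

Since 9 ∈ (Z/109Z)^×, its order divides φ(109) = 109 − 1 = 108 = 2^2 · 3^3.
Divisors of 108: 1, 2, 3, 4, 6, 9, 12, 18, 27, 36, 54, 108.
Compute 9^d (mod 109) for the divisors d until we hit 1:
9^1 ≡ 9
9^2 ≡ 81
9^3 ≡ 75
9^4 ≡ 21
9^6 ≡ 66
9^9 ≡ 45
9^12 ≡ 105
9^18 ≡ 63
9^27 ≡ 1
So ord_109(9) = 27, hence |⟨9⟩| = 27.
Index = |(Z/109Z)^×| / |⟨9⟩| = 108 / 27 = 4.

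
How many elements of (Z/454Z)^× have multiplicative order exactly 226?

φ(454) = φ(2)·φ(227) = 1·226 = 226 = 2 · 113.
(Z/454Z)^× is cyclic (|G| = 226); a cyclic group of order m has exactly φ(d) elements of each order d | m, and none otherwise.
226 = 2 · 113 divides 226, and φ(226) = 112.

112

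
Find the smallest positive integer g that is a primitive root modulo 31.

φ(31) = 31 − 1 = 30 = 2 · 3 · 5.
Test candidates g = 2, 3, … against the prime factors q ∈ {2, 3, 5} of φ(31): g is a generator iff g^(30/q) ≢ 1 for every such q.
g = 2: 2^15 ≡ 1 — hits 1, so not a primitive root.
g = 3: 3^15 ≡ 30; 3^10 ≡ 25; 3^6 ≡ 16 — none is 1, so 3 is a primitive root.
The smallest primitive root modulo 31 is 3.

3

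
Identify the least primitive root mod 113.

3

φ(113) = 113 − 1 = 112 = 2^4 · 7.
g is a primitive root iff g^(112/q) ≢ 1 (mod 113) for each prime q ∈ {2, 7}.
g = 2: 2^56 ≡ 1 — hits 1, so not a primitive root.
g = 3: 3^56 ≡ 112; 3^16 ≡ 49 — none is 1, so 3 is a primitive root.
Hence the least primitive root of 113 is 3.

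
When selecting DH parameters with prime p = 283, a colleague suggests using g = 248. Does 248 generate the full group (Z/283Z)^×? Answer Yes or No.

No

φ(283) = 283 − 1 = 282 = 2 · 3 · 47.
Test 248^(282/q) mod 283 for each prime factor q of 282:
248^141 ≡ 1 (mod 283)  [q = 2: ≡ 1 ✗]
248^94 ≡ 238 (mod 283)  [q = 3: ≢ 1 ✓]
248^6 ≡ 71 (mod 283)  [q = 47: ≢ 1 ✓]
Since 248^141 ≡ 1, the order of 248 divides 141 < 282, so 248 is not a primitive root.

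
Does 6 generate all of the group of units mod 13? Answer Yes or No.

Yes

φ(13) = 13 − 1 = 12 = 2^2 · 3.
It suffices to check that the order of 6 is not a proper divisor of 12: compute 6^(12/q) for q ∈ {2, 3}.
6^6 ≡ 12 (mod 13)  [q = 2: ≢ 1 ✓]
6^4 ≡ 9 (mod 13)  [q = 3: ≢ 1 ✓]
None equal 1, so ord_13(6) = 12: 6 is a primitive root.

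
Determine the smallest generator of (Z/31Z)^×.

3

φ(31) = 31 − 1 = 30 = 2 · 3 · 5.
Test candidates g = 2, 3, … against the prime factors q ∈ {2, 3, 5} of φ(31): g is a generator iff g^(30/q) ≢ 1 for every such q.
g = 2: 2^15 ≡ 1 — hits 1, so not a primitive root.
g = 3: 3^15 ≡ 30; 3^10 ≡ 25; 3^6 ≡ 16 — none is 1, so 3 is a primitive root.
The smallest primitive root modulo 31 is 3.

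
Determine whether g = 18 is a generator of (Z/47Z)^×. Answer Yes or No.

No

φ(47) = 47 − 1 = 46 = 2 · 23.
It suffices to check that the order of 18 is not a proper divisor of 46: compute 18^(46/q) for q ∈ {2, 23}.
18^23 ≡ 1 (mod 47)  [q = 2: ≡ 1 ✗]
18^2 ≡ 42 (mod 47)  [q = 23: ≢ 1 ✓]
18^23 ≡ 1 shows ord(18) | 23, strictly less than φ(47); not a primitive root.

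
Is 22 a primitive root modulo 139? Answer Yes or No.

φ(139) = 139 − 1 = 138 = 2 · 3 · 23.
22 is a primitive root mod 139 iff 22^(φ(139)/q) ≢ 1 for every prime q | φ(139), i.e. q ∈ {2, 3, 23}.
22^69 ≡ 138 (mod 139)  [q = 2: ≢ 1 ✓]
22^46 ≡ 42 (mod 139)  [q = 3: ≢ 1 ✓]
22^6 ≡ 106 (mod 139)  [q = 23: ≢ 1 ✓]
None equal 1, so ord_139(22) = 138: 22 is a primitive root.

Yes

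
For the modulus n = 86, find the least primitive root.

3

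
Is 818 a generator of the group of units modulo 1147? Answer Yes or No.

1147 = 31 · 37 is a product of two distinct odd primes, so (Z/1147Z)^× ≅ (Z/31Z)^× × (Z/37Z)^× is not cyclic.
No primitive root modulo 1147 exists; in particular 818 is not one.

No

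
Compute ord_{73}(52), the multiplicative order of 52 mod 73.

24

By Lagrange's theorem, ord_73(52) divides φ(73) = 73 − 1 = 72 = 2^3 · 3^2.
Divisors of 72: 1, 2, 3, 4, 6, 8, 9, 12, 18, 24, 36, 72.
Evaluate successive powers at the divisors of 72:
52^1 ≡ 52 (mod 73)
52^2 ≡ 3 (mod 73)
52^3 ≡ 10 (mod 73)
52^4 ≡ 9 (mod 73)
52^6 ≡ 27 (mod 73)
52^8 ≡ 8 (mod 73)
52^9 ≡ 51 (mod 73)
52^12 ≡ 72 (mod 73)
52^18 ≡ 46 (mod 73)
52^24 ≡ 1 (mod 73) ✓
The smallest such exponent is 24, so the order of 52 is 24.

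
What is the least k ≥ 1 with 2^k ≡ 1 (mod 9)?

6

By Lagrange's theorem, ord_9(2) divides φ(9) = φ(3^2) = 3·(3−1) = 6 = 2 · 3.
Divisors of 6: 1, 2, 3, 6.
Evaluate successive powers at the divisors of 6:
2^1 ≡ 2 (mod 9)
2^2 ≡ 4 (mod 9)
2^3 ≡ 8 (mod 9)
2^6 ≡ 1 (mod 9) ✓
Therefore the multiplicative order of 2 modulo 9 is 6.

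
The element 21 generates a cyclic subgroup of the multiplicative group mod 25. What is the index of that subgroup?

4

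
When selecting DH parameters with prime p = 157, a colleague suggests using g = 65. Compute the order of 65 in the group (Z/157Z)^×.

52

Since 65 ∈ (Z/157Z)^×, its order divides φ(157) = 157 − 1 = 156 = 2^2 · 3 · 13.
Divisors of 156: 1, 2, 3, 4, 6, 12, 13, 26, 39, 52, 78, 156.
Evaluate successive powers at the divisors of 156:
65^1 ≡ 65 (mod 157)
65^2 ≡ 143 (mod 157)
65^3 ≡ 32 (mod 157)
65^4 ≡ 39 (mod 157)
65^6 ≡ 82 (mod 157)
65^12 ≡ 130 (mod 157)
65^13 ≡ 129 (mod 157)
65^26 ≡ 156 (mod 157)
65^39 ≡ 28 (mod 157)
65^52 ≡ 1 (mod 157) ✓
Hence ord(65) = 52.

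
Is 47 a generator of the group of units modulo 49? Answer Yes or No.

φ(49) = φ(7^2) = 7·(7−1) = 42 = 2 · 3 · 7.
Test 47^(42/q) mod 49 for each prime factor q of 42:
47^21 ≡ 48 (mod 49)  [q = 2: ≢ 1 ✓]
47^14 ≡ 18 (mod 49)  [q = 3: ≢ 1 ✓]
47^6 ≡ 15 (mod 49)  [q = 7: ≢ 1 ✓]
Every test exponent gives a nontrivial residue, hence 47 generates the full group.

Yes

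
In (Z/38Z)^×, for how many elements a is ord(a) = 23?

0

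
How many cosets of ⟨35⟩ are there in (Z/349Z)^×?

3

Since 35 ∈ (Z/349Z)^×, its order divides φ(349) = 349 − 1 = 348 = 2^2 · 3 · 29.
Divisors of 348: 1, 2, 3, 4, 6, 12, 29, 58, 87, 116, 174, 348.
Test each divisor d:
35^1 ≡ 35 (mod 349)
35^2 ≡ 178 (mod 349)
35^3 ≡ 297 (mod 349)
35^4 ≡ 274 (mod 349)
35^6 ≡ 261 (mod 349)
35^12 ≡ 66 (mod 349)
35^29 ≡ 136 (mod 349)
35^58 ≡ 348 (mod 349)
35^87 ≡ 213 (mod 349)
35^116 ≡ 1 (mod 349) ✓
The order of 35 is 116, so the subgroup it generates has 116 elements.
The index is φ(349) / ord(35) = 348 / 116 = 3.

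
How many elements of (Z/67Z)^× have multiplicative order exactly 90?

0

φ(67) = 67 − 1 = 66 = 2 · 3 · 11.
Since (Z/67Z)^× is cyclic of order 66, the number of elements of order d is φ(d) when d | 66 and 0 otherwise.
Here 66 is not a multiple of 90, so there are no elements of order 90.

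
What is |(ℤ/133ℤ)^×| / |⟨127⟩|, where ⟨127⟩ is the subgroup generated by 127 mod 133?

6

The order of 127 must divide φ(133) = φ(7·19) = (7−1)·(19−1) = 6·18 = 108 = 2^2 · 3^3.
Divisors of 108: 1, 2, 3, 4, 6, 9, 12, 18, 27, 36, 54, 108.
Compute 127^d (mod 133) for the divisors d until we hit 1:
127^1 ≡ 127
127^2 ≡ 36
127^3 ≡ 50
127^4 ≡ 99
127^6 ≡ 106
127^9 ≡ 113
127^12 ≡ 64
127^18 ≡ 1
So ord_133(127) = 18, hence |⟨127⟩| = 18.
Index = |(Z/133Z)^×| / |⟨127⟩| = 108 / 18 = 6.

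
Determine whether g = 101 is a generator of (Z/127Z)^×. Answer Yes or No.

φ(127) = 127 − 1 = 126 = 2 · 3^2 · 7.
An element g generates (Z/127Z)^× iff g^(126/q) ≢ 1 (mod 127) for each prime q ∈ {2, 3, 7}.
101^63 ≡ 126 (mod 127)  [q = 2: ≢ 1 ✓]
101^42 ≡ 107 (mod 127)  [q = 3: ≢ 1 ✓]
101^18 ≡ 8 (mod 127)  [q = 7: ≢ 1 ✓]
Every test exponent gives a nontrivial residue, hence 101 generates the full group.

Yes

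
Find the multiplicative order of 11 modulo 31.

30

Since 11 ∈ (Z/31Z)^×, its order divides φ(31) = 31 − 1 = 30 = 2 · 3 · 5.
Divisors of 30: 1, 2, 3, 5, 6, 10, 15, 30.
Evaluate successive powers at the divisors of 30:
11^1 ≡ 11
11^2 ≡ 28
11^3 ≡ 29
11^5 ≡ 6
11^6 ≡ 4
11^10 ≡ 5
11^15 ≡ 30
11^30 ≡ 1
Therefore the multiplicative order of 11 modulo 31 is 30.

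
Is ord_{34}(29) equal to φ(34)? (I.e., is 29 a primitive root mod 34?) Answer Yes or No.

Yes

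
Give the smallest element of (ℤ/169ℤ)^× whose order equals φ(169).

φ(169) = φ(13^2) = 13·(13−1) = 156 = 2^2 · 3 · 13.
Test candidates g = 2, 3, … against the prime factors q ∈ {2, 3, 13} of φ(169): g is a generator iff g^(156/q) ≢ 1 for every such q.
g = 2: 2^78 ≡ 168; 2^52 ≡ 146; 2^12 ≡ 40 — none is 1, so 2 is a primitive root.
So 2 is the smallest generator of (Z/169Z)^×.

2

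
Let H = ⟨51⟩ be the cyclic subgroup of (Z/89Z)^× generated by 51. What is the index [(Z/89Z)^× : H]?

Since 51 ∈ (Z/89Z)^×, its order divides φ(89) = 89 − 1 = 88 = 2^3 · 11.
Divisors of 88: 1, 2, 4, 8, 11, 22, 44, 88.
Test each divisor d:
51^1 ≡ 51 (mod 89)
51^2 ≡ 20 (mod 89)
51^4 ≡ 44 (mod 89)
51^8 ≡ 67 (mod 89)
51^11 ≡ 77 (mod 89)
51^22 ≡ 55 (mod 89)
51^44 ≡ 88 (mod 89)
51^88 ≡ 1 (mod 89) ✓
The order of 51 is 88, so the subgroup it generates has 88 elements.
Index = |(Z/89Z)^×| / |⟨51⟩| = 88 / 88 = 1.

1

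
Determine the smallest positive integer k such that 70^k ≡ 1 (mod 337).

The order of 70 must divide φ(337) = 337 − 1 = 336 = 2^4 · 3 · 7.
Divisors of 336: 1, 2, 3, 4, 6, 7, 8, 12, 14, 16, 21, 24, 28, 42, 48, 56, 84, 112, 168, 336.
Check 70^d mod 337 for each divisor in increasing order:
70^1 ≡ 70 (mod 337)
70^2 ≡ 182 (mod 337)
70^3 ≡ 271 (mod 337)
70^4 ≡ 98 (mod 337)
70^6 ≡ 312 (mod 337)
70^7 ≡ 272 (mod 337)
70^8 ≡ 168 (mod 337)
70^12 ≡ 288 (mod 337)
70^14 ≡ 181 (mod 337)
70^16 ≡ 253 (mod 337)
70^21 ≡ 30 (mod 337)
70^24 ≡ 42 (mod 337)
70^28 ≡ 72 (mod 337)
70^42 ≡ 226 (mod 337)
70^48 ≡ 79 (mod 337)
70^56 ≡ 129 (mod 337)
70^84 ≡ 189 (mod 337)
70^112 ≡ 128 (mod 337)
70^168 ≡ 336 (mod 337)
70^336 ≡ 1 (mod 337) ✓
Hence ord(70) = 336.

336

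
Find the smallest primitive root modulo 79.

3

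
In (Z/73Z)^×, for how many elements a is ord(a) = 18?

6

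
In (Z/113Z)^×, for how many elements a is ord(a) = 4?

2

φ(113) = 113 − 1 = 112 = 2^4 · 7.
(Z/113Z)^× is cyclic (|G| = 112); a cyclic group of order m has exactly φ(d) elements of each order d | m, and none otherwise.
4 = 2^2 divides 112, and φ(4) = 2.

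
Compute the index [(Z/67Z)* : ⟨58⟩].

Since 58 ∈ (Z/67Z)^×, its order divides φ(67) = 67 − 1 = 66 = 2 · 3 · 11.
Divisors of 66: 1, 2, 3, 6, 11, 22, 33, 66.
Compute 58^d (mod 67) for the divisors d until we hit 1:
58^1 ≡ 58 (mod 67)
58^2 ≡ 14 (mod 67)
58^3 ≡ 8 (mod 67)
58^6 ≡ 64 (mod 67)
58^11 ≡ 66 (mod 67)
58^22 ≡ 1 (mod 67) ✓
So ord_67(58) = 22, hence |⟨58⟩| = 22.
[(Z/67Z)^× : ⟨58⟩] = 66/22 = 3.

3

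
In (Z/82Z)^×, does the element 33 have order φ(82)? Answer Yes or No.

No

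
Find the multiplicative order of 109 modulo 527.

By Lagrange's theorem, ord_527(109) divides φ(527) = φ(17·31) = (17−1)·(31−1) = 16·30 = 480 = 2^5 · 3 · 5.
Divisors of 480: 1, 2, 3, 4, 5, 6, 8, 10, 12, 15, 16, 20, 24, 30, 32, 40, 48, 60, 80, 96, 120, 160, 240, 480.
Test each divisor d:
109^1 ≡ 109
109^2 ≡ 287
109^3 ≡ 190
109^4 ≡ 157
109^5 ≡ 249
109^6 ≡ 264
109^8 ≡ 407
109^10 ≡ 342
109^12 ≡ 132
109^15 ≡ 311
109^16 ≡ 171
109^20 ≡ 497
109^24 ≡ 33
109^30 ≡ 280
109^32 ≡ 256
109^40 ≡ 373
109^48 ≡ 35
109^60 ≡ 404
109^80 ≡ 1
Therefore the multiplicative order of 109 modulo 527 is 80.

80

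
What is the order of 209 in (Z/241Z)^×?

By Lagrange's theorem, ord_241(209) divides φ(241) = 241 − 1 = 240 = 2^4 · 3 · 5.
Divisors of 240: 1, 2, 3, 4, 5, 6, 8, 10, 12, 15, 16, 20, 24, 30, 40, 48, 60, 80, 120, 240.
Check 209^d mod 241 for each divisor in increasing order:
209^1 ≡ 209 (mod 241)
209^2 ≡ 60 (mod 241)
209^3 ≡ 8 (mod 241)
209^4 ≡ 226 (mod 241)
209^5 ≡ 239 (mod 241)
209^6 ≡ 64 (mod 241)
209^8 ≡ 225 (mod 241)
209^10 ≡ 4 (mod 241)
209^12 ≡ 240 (mod 241)
209^15 ≡ 233 (mod 241)
209^16 ≡ 15 (mod 241)
209^20 ≡ 16 (mod 241)
209^24 ≡ 1 (mod 241) ✓
The smallest such exponent is 24, so the order of 209 is 24.

24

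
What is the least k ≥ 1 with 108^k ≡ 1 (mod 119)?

The order of 108 must divide φ(119) = φ(7·17) = (7−1)·(17−1) = 6·16 = 96 = 2^5 · 3.
Divisors of 96: 1, 2, 3, 4, 6, 8, 12, 16, 24, 32, 48, 96.
Evaluate successive powers at the divisors of 96:
108^1 ≡ 108 (mod 119)
108^2 ≡ 2 (mod 119)
108^3 ≡ 97 (mod 119)
108^4 ≡ 4 (mod 119)
108^6 ≡ 8 (mod 119)
108^8 ≡ 16 (mod 119)
108^12 ≡ 64 (mod 119)
108^16 ≡ 18 (mod 119)
108^24 ≡ 50 (mod 119)
108^32 ≡ 86 (mod 119)
108^48 ≡ 1 (mod 119) ✓
Therefore the multiplicative order of 108 modulo 119 is 48.

48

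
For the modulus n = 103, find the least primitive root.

5

φ(103) = 103 − 1 = 102 = 2 · 3 · 17.
Test candidates g = 2, 3, … against the prime factors q ∈ {2, 3, 17} of φ(103): g is a generator iff g^(102/q) ≢ 1 for every such q.
g = 2: 2^51 ≡ 1 — hits 1, so not a primitive root.
g = 3: 3^51 ≡ 102; 3^34 ≡ 1 — hits 1, so not a primitive root.
g = 4: 4^51 ≡ 1 — hits 1, so not a primitive root.
g = 5: 5^51 ≡ 102; 5^34 ≡ 56; 5^6 ≡ 72 — none is 1, so 5 is a primitive root.
So 5 is the smallest generator of (Z/103Z)^×.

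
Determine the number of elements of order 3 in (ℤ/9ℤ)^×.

φ(9) = φ(3^2) = 3·(3−1) = 6 = 2 · 3.
In a cyclic group of order 6, there are φ(d) elements of order d for each divisor d of 6, and zero for non-divisors.
3 | 6, and φ(3) = 3 − 1 = 2.

2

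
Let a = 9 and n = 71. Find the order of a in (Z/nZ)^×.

The order of 9 must divide φ(71) = 71 − 1 = 70 = 2 · 5 · 7.
Divisors of 70: 1, 2, 5, 7, 10, 14, 35, 70.
Compute 9^d (mod 71) for the divisors d until we hit 1:
9^1 ≡ 9 (mod 71)
9^2 ≡ 10 (mod 71)
9^5 ≡ 48 (mod 71)
9^7 ≡ 54 (mod 71)
9^10 ≡ 32 (mod 71)
9^14 ≡ 5 (mod 71)
9^35 ≡ 1 (mod 71) ✓
Therefore the multiplicative order of 9 modulo 71 is 35.

35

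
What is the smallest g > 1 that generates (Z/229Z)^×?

φ(229) = 229 − 1 = 228 = 2^2 · 3 · 19.
Test candidates g = 2, 3, … against the prime factors q ∈ {2, 3, 19} of φ(229): g is a generator iff g^(228/q) ≢ 1 for every such q.
g = 2: 2^114 ≡ 228; 2^76 ≡ 1 — hits 1, so not a primitive root.
g = 3: 3^114 ≡ 1 — hits 1, so not a primitive root.
g = 4: 4^114 ≡ 1 — hits 1, so not a primitive root.
g = 5: 5^114 ≡ 1 — hits 1, so not a primitive root.
g = 6: 6^114 ≡ 228; 6^76 ≡ 134; 6^12 ≡ 165 — none is 1, so 6 is a primitive root.
Hence the least primitive root of 229 is 6.

6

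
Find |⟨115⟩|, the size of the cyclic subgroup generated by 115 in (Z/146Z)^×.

72

By Lagrange's theorem, ord_146(115) divides φ(146) = φ(2)·φ(73) = 1·72 = 72 = 2^3 · 3^2.
Divisors of 72: 1, 2, 3, 4, 6, 8, 9, 12, 18, 24, 36, 72.
Evaluate successive powers at the divisors of 72:
115^1 ≡ 115 (mod 146)
115^2 ≡ 85 (mod 146)
115^3 ≡ 139 (mod 146)
115^4 ≡ 71 (mod 146)
115^6 ≡ 49 (mod 146)
115^8 ≡ 77 (mod 146)
115^9 ≡ 95 (mod 146)
115^12 ≡ 65 (mod 146)
115^18 ≡ 119 (mod 146)
115^24 ≡ 137 (mod 146)
115^36 ≡ 145 (mod 146)
115^72 ≡ 1 (mod 146) ✓
Therefore the multiplicative order of 115 modulo 146 is 72.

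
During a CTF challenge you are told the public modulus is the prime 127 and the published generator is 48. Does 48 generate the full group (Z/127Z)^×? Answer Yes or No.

φ(127) = 127 − 1 = 126 = 2 · 3^2 · 7.
An element g generates (Z/127Z)^× iff g^(126/q) ≢ 1 (mod 127) for each prime q ∈ {2, 3, 7}.
48^63 ≡ 126 (mod 127)  [q = 2: ≢ 1 ✓]
48^42 ≡ 107 (mod 127)  [q = 3: ≢ 1 ✓]
48^18 ≡ 16 (mod 127)  [q = 7: ≢ 1 ✓]
Every test exponent gives a nontrivial residue, hence 48 generates the full group.

Yes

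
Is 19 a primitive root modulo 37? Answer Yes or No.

φ(37) = 37 − 1 = 36 = 2^2 · 3^2.
Test 19^(36/q) mod 37 for each prime factor q of 36:
19^18 ≡ 36 (mod 37)  [q = 2: ≢ 1 ✓]
19^12 ≡ 10 (mod 37)  [q = 3: ≢ 1 ✓]
Every test exponent gives a nontrivial residue, hence 19 generates the full group.

Yes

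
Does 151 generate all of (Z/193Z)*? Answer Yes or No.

φ(193) = 193 − 1 = 192 = 2^6 · 3.
An element g generates (Z/193Z)^× iff g^(192/q) ≢ 1 (mod 193) for each prime q ∈ {2, 3}.
151^96 ≡ 1 (mod 193)  [q = 2: ≡ 1 ✗]
151^64 ≡ 1 (mod 193)  [q = 3: ≡ 1 ✗]
The check at q = 2 fails, so 151 generates a proper subgroup.

No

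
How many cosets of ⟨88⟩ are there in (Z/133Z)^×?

ord(88) | φ(133) = φ(7·19) = (7−1)·(19−1) = 6·18 = 108 = 2^2 · 3^3.
Divisors of 108: 1, 2, 3, 4, 6, 9, 12, 18, 27, 36, 54, 108.
Compute 88^d (mod 133) for the divisors d until we hit 1:
88^1 ≡ 88
88^2 ≡ 30
88^3 ≡ 113
88^4 ≡ 102
88^6 ≡ 1
The order of 88 is 6, so the subgroup it generates has 6 elements.
[(Z/133Z)^× : ⟨88⟩] = 108/6 = 18.

18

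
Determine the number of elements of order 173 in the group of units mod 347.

φ(347) = 347 − 1 = 346 = 2 · 173.
(Z/347Z)^× is cyclic (|G| = 346); a cyclic group of order m has exactly φ(d) elements of each order d | m, and none otherwise.
173 | 346, and φ(173) = 173 − 1 = 172.

172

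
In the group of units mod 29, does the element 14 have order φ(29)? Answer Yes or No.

φ(29) = 29 − 1 = 28 = 2^2 · 7.
An element g generates (Z/29Z)^× iff g^(28/q) ≢ 1 (mod 29) for each prime q ∈ {2, 7}.
14^14 ≡ 28 (mod 29)  [q = 2: ≢ 1 ✓]
14^4 ≡ 20 (mod 29)  [q = 7: ≢ 1 ✓]
All checks pass, so 14 has order 28 and is a primitive root modulo 29.

Yes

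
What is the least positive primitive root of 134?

φ(134) = φ(2)·φ(67) = 1·66 = 66 = 2 · 3 · 11.
g is a primitive root iff g^(66/q) ≢ 1 (mod 134) for each prime q ∈ {2, 3, 11}.
g = 2: gcd(2, 134) = 2 > 1, not a unit — skip.
g = 3: 3^33 ≡ 133; 3^22 ≡ 1 — hits 1, so not a primitive root.
g = 4: gcd(4, 134) = 2 > 1, not a unit — skip.
g = 5: 5^33 ≡ 133; 5^22 ≡ 1 — hits 1, so not a primitive root.
g = 6: gcd(6, 134) = 2 > 1, not a unit — skip.
g = 7: 7^33 ≡ 133; 7^22 ≡ 29; 7^6 ≡ 131 — none is 1, so 7 is a primitive root.
Hence the least primitive root of 134 is 7.

7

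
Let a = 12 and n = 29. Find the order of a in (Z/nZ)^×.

4

The order of 12 must divide φ(29) = 29 − 1 = 28 = 2^2 · 7.
Divisors of 28: 1, 2, 4, 7, 14, 28.
Check 12^d mod 29 for each divisor in increasing order:
12^1 ≡ 12
12^2 ≡ 28
12^4 ≡ 1
So ord_29(12) = 4.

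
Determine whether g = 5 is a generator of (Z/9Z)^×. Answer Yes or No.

Yes

φ(9) = φ(3^2) = 3·(3−1) = 6 = 2 · 3.
Test 5^(6/q) mod 9 for each prime factor q of 6:
5^3 ≡ 8 (mod 9)  [q = 2: ≢ 1 ✓]
5^2 ≡ 7 (mod 9)  [q = 3: ≢ 1 ✓]
None equal 1, so ord_9(5) = 6: 5 is a primitive root.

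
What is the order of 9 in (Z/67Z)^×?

11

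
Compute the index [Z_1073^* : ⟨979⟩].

Since 979 ∈ (Z/1073Z)^×, its order divides φ(1073) = φ(29·37) = (29−1)·(37−1) = 28·36 = 1008 = 2^4 · 3^2 · 7.
Divisors of 1008: 1, 2, 3, 4, 6, 7, 8, 9, 12, 14, 16, 18, 21, 24, 28, 36, 42, 48, 56, 63, 72, 84, 112, 126, 144, 168, 252, 336, 504, 1008.
Test each divisor d:
979^1 ≡ 979 (mod 1073)
979^2 ≡ 252 (mod 1073)
979^3 ≡ 991 (mod 1073)
979^4 ≡ 197 (mod 1073)
979^6 ≡ 286 (mod 1073)
979^7 ≡ 1014 (mod 1073)
979^8 ≡ 181 (mod 1073)
979^9 ≡ 154 (mod 1073)
979^12 ≡ 248 (mod 1073)
979^14 ≡ 262 (mod 1073)
979^16 ≡ 571 (mod 1073)
979^18 ≡ 110 (mod 1073)
979^21 ≡ 637 (mod 1073)
979^24 ≡ 343 (mod 1073)
979^28 ≡ 1045 (mod 1073)
979^36 ≡ 297 (mod 1073)
979^42 ≡ 175 (mod 1073)
979^48 ≡ 692 (mod 1073)
979^56 ≡ 784 (mod 1073)
979^63 ≡ 956 (mod 1073)
979^72 ≡ 223 (mod 1073)
979^84 ≡ 581 (mod 1073)
979^112 ≡ 900 (mod 1073)
979^126 ≡ 813 (mod 1073)
979^144 ≡ 371 (mod 1073)
979^168 ≡ 639 (mod 1073)
979^252 ≡ 1 (mod 1073) ✓
Thus |⟨979⟩| = ord(979) = 252.
[(Z/1073Z)^× : ⟨979⟩] = 1008/252 = 4.

4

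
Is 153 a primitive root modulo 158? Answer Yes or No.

Yes

φ(158) = φ(2)·φ(79) = 1·78 = 78 = 2 · 3 · 13.
153 is a primitive root mod 158 iff 153^(φ(158)/q) ≢ 1 for every prime q | φ(158), i.e. q ∈ {2, 3, 13}.
153^39 ≡ 157 (mod 158)  [q = 2: ≢ 1 ✓]
153^26 ≡ 55 (mod 158)  [q = 3: ≢ 1 ✓]
153^6 ≡ 141 (mod 158)  [q = 13: ≢ 1 ✓]
Every test exponent gives a nontrivial residue, hence 153 generates the full group.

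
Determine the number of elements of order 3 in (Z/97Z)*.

2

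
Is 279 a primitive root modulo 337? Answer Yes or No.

No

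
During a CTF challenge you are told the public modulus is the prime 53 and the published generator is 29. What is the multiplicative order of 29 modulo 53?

26

Since 29 ∈ (Z/53Z)^×, its order divides φ(53) = 53 − 1 = 52 = 2^2 · 13.
Divisors of 52: 1, 2, 4, 13, 26, 52.
Evaluate successive powers at the divisors of 52:
29^1 ≡ 29
29^2 ≡ 46
29^4 ≡ 49
29^13 ≡ 52
29^26 ≡ 1
Hence ord(29) = 26.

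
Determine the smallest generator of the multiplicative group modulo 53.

φ(53) = 53 − 1 = 52 = 2^2 · 13.
Test candidates g = 2, 3, … against the prime factors q ∈ {2, 13} of φ(53): g is a generator iff g^(52/q) ≢ 1 for every such q.
g = 2: 2^26 ≡ 52; 2^4 ≡ 16 — none is 1, so 2 is a primitive root.
Hence the least primitive root of 53 is 2.

2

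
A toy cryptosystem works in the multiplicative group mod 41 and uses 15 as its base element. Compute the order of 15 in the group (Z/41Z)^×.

40

By Lagrange's theorem, ord_41(15) divides φ(41) = 41 − 1 = 40 = 2^3 · 5.
Divisors of 40: 1, 2, 4, 5, 8, 10, 20, 40.
Compute 15^d (mod 41) for the divisors d until we hit 1:
15^1 ≡ 15 (mod 41)
15^2 ≡ 20 (mod 41)
15^4 ≡ 31 (mod 41)
15^5 ≡ 14 (mod 41)
15^8 ≡ 18 (mod 41)
15^10 ≡ 32 (mod 41)
15^20 ≡ 40 (mod 41)
15^40 ≡ 1 (mod 41) ✓
Therefore the multiplicative order of 15 modulo 41 is 40.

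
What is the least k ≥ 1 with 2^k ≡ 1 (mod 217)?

15

Since 2 ∈ (Z/217Z)^×, its order divides φ(217) = φ(7·31) = (7−1)·(31−1) = 6·30 = 180 = 2^2 · 3^2 · 5.
Divisors of 180: 1, 2, 3, 4, 5, 6, 9, 10, 12, 15, 18, 20, 30, 36, 45, 60, 90, 180.
Check 2^d mod 217 for each divisor in increasing order:
2^1 ≡ 2 (mod 217)
2^2 ≡ 4 (mod 217)
2^3 ≡ 8 (mod 217)
2^4 ≡ 16 (mod 217)
2^5 ≡ 32 (mod 217)
2^6 ≡ 64 (mod 217)
2^9 ≡ 78 (mod 217)
2^10 ≡ 156 (mod 217)
2^12 ≡ 190 (mod 217)
2^15 ≡ 1 (mod 217) ✓
The smallest such exponent is 15, so the order of 2 is 15.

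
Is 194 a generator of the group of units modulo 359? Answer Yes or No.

Yes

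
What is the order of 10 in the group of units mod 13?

The order of 10 must divide φ(13) = 13 − 1 = 12 = 2^2 · 3.
Divisors of 12: 1, 2, 3, 4, 6, 12.
Evaluate successive powers at the divisors of 12:
10^1 ≡ 10
10^2 ≡ 9
10^3 ≡ 12
10^4 ≡ 3
10^6 ≡ 1
The smallest such exponent is 6, so the order of 10 is 6.

6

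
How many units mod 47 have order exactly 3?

φ(47) = 47 − 1 = 46 = 2 · 23.
Since (Z/47Z)^× is cyclic of order 46, the number of elements of order d is φ(d) when d | 46 and 0 otherwise.
Since 3 ∤ 46, the count is 0.

0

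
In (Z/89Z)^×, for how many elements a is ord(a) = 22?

10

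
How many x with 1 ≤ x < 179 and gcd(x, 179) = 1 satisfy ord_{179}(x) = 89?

88

φ(179) = 179 − 1 = 178 = 2 · 89.
In a cyclic group of order 178, there are φ(d) elements of order d for each divisor d of 178, and zero for non-divisors.
89 | 178, and φ(89) = 89 − 1 = 88.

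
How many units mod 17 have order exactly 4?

2

φ(17) = 17 − 1 = 16 = 2^4.
Since (Z/17Z)^× is cyclic of order 16, the number of elements of order d is φ(d) when d | 16 and 0 otherwise.
4 = 2^2 divides 16, and φ(4) = 2.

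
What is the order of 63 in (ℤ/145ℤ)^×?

28

ord(63) | φ(145) = φ(5·29) = (5−1)·(29−1) = 4·28 = 112 = 2^4 · 7.
Divisors of 112: 1, 2, 4, 7, 8, 14, 16, 28, 56, 112.
Check 63^d mod 145 for each divisor in increasing order:
63^1 ≡ 63 (mod 145)
63^2 ≡ 54 (mod 145)
63^4 ≡ 16 (mod 145)
63^7 ≡ 57 (mod 145)
63^8 ≡ 111 (mod 145)
63^14 ≡ 59 (mod 145)
63^16 ≡ 141 (mod 145)
63^28 ≡ 1 (mod 145) ✓
So ord_145(63) = 28.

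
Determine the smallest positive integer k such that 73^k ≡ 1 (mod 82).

By Lagrange's theorem, ord_82(73) divides φ(82) = φ(2)·φ(41) = 1·40 = 40 = 2^3 · 5.
Divisors of 40: 1, 2, 4, 5, 8, 10, 20, 40.
Check 73^d mod 82 for each divisor in increasing order:
73^1 ≡ 73
73^2 ≡ 81
73^4 ≡ 1
The smallest such exponent is 4, so the order of 73 is 4.

4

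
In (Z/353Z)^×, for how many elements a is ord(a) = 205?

0

φ(353) = 353 − 1 = 352 = 2^5 · 11.
In a cyclic group of order 352, there are φ(d) elements of order d for each divisor d of 352, and zero for non-divisors.
Since 205 ∤ 352, the count is 0.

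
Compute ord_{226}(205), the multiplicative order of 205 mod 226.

By Lagrange's theorem, ord_226(205) divides φ(226) = φ(2)·φ(113) = 1·112 = 112 = 2^4 · 7.
Divisors of 112: 1, 2, 4, 7, 8, 14, 16, 28, 56, 112.
Compute 205^d (mod 226) for the divisors d until we hit 1:
205^1 ≡ 205 (mod 226)
205^2 ≡ 215 (mod 226)
205^4 ≡ 121 (mod 226)
205^7 ≡ 153 (mod 226)
205^8 ≡ 177 (mod 226)
205^14 ≡ 131 (mod 226)
205^16 ≡ 141 (mod 226)
205^28 ≡ 211 (mod 226)
205^56 ≡ 225 (mod 226)
205^112 ≡ 1 (mod 226) ✓
The smallest such exponent is 112, so the order of 205 is 112.

112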